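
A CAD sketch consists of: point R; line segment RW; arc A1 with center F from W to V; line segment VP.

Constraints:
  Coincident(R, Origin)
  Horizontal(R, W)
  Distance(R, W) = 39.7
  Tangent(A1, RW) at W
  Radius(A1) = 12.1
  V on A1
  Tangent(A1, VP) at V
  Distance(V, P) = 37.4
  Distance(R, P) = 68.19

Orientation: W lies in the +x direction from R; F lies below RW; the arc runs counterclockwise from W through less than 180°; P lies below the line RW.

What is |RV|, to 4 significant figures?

33.68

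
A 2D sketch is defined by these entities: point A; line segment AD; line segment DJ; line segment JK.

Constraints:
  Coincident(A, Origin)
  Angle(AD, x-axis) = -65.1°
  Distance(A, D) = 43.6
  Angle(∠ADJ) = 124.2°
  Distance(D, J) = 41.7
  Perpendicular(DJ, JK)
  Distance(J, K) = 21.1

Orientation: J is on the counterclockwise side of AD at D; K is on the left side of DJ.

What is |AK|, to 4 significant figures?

67.88

∠ADJ = 124.2°, so DJ runs at -65.1° + (180° − 124.2°) = -9.300° from the x-axis; with |DJ| = 41.7, J = D + 41.7·(cos -9.300°, sin -9.300°) = (59.51, -46.29). DJ ⟂ JK; with |JK| = 21.1 on the left of DJ, K = J + 21.1·(0.1616, 0.9869) = (62.92, -25.46). Then |AK| = |K − A| = 67.88.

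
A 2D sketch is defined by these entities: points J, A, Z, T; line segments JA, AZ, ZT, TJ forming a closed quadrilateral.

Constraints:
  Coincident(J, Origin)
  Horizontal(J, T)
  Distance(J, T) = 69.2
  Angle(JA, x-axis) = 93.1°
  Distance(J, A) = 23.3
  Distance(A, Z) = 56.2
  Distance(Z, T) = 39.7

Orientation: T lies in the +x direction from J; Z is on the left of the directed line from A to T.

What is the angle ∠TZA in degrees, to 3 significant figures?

100°

Checks: |AZ| = 56.20 ✓; |ZT| = 39.70 ✓.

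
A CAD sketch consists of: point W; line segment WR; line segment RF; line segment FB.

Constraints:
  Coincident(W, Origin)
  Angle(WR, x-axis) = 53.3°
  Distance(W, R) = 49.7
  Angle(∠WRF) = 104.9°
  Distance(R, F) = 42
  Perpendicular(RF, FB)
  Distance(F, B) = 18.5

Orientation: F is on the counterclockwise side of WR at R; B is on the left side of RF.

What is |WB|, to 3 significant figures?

62.2

W is at the origin; WR runs at 53.3° with length 49.7, so R = 49.7·(cos 53.3°, sin 53.3°) = (29.7, 39.8). ∠WRF = 104.9°, so RF runs at 53.3° + (180° − 104.9°) = 128° from the x-axis; with |RF| = 42.0, F = R + 42.0·(cos 128°, sin 128°) = (3.61, 72.8). RF is perpendicular to FB; with |FB| = 18.5 on the left of RF, B = F + 18.5·(-0.784, -0.621) = (-10.9, 61.3). Then |WB| = |B − W| = 62.2.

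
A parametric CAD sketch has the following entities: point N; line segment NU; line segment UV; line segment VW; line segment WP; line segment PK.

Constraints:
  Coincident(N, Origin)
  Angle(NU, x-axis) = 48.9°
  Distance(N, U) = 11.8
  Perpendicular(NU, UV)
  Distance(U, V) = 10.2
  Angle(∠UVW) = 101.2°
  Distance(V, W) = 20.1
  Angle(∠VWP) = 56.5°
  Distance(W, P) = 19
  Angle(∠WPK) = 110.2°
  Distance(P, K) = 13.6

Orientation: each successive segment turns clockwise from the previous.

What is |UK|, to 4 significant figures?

3.168

N is at the origin; NU runs at 48.9° with length 11.8, so U = (7.757, 8.892). NU is perpendicular to UV, so UV runs at -41.10°; with |UV| = 10.2, V = (15.44, 2.187). ∠UVW = 101.2° gives VW at -119.9° from the x-axis; with |VW| = 20.1, W = (5.424, -15.24). ∠VWP = 56.5° gives WP at 116.6° from the x-axis; with |WP| = 19.0, P = (-3.084, 1.751). ∠WPK = 110.2° gives PK at 46.80° from the x-axis; with |PK| = 13.6, K = (6.226, 11.67). Then |UK| = |K − U| = 3.168.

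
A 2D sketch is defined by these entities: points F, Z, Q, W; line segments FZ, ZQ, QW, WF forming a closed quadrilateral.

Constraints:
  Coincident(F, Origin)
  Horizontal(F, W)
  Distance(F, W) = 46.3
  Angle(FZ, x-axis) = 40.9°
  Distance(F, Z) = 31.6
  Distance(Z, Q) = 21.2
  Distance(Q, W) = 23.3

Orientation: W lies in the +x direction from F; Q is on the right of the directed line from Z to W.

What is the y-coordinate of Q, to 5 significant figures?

-0.49193

F is at the origin; FW is horizontal with |FW| = 46.3 and W in +x, so W = (46.3, 0). FZ runs at 40.9° with |FZ| = 31.6, so Z = (23.885, 20.690). Q is determined by |ZQ| = 21.2 and |QW| = 23.3 together: it lies at the intersection of circle(Z, 21.2) and circle(W, 23.3). With |ZW| = 30.504, the foot of the radical line on ZW is 13.720 from Z and the perpendicular offset is √(21.2² − 13.720²) = 16.161. Taking the right-of-ZW solution: Q = (23.005, -0.49193).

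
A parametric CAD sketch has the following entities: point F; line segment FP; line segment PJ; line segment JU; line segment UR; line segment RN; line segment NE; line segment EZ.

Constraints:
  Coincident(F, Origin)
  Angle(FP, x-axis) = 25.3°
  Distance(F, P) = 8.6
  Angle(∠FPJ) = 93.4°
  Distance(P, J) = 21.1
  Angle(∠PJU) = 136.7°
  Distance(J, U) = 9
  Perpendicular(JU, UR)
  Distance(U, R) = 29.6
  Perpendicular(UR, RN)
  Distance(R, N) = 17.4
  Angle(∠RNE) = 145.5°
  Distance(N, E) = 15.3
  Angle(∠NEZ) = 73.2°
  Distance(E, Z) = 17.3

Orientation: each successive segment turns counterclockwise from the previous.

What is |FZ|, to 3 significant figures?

11.2

F is at the origin; FP runs at 25.3° with length 8.6, so P = (7.78, 3.68). ∠FPJ = 93.4° gives PJ at 112° from the x-axis; with |PJ| = 21.1, J = (-0.0949, 23.3). ∠PJU = 136.7° gives JU at 155° from the x-axis; with |JU| = 9.0, U = (-8.26, 27.0). JU ⟂ UR, so UR runs at -115°; with |UR| = 29.6, R = (-20.7, 0.157). UR is perpendicular to RN, so RN runs at -24.8°; with |RN| = 17.4, N = (-4.89, -7.14). ∠RNE = 145.5° gives NE at 9.70° from the x-axis; with |NE| = 15.3, E = (10.2, -4.56). ∠NEZ = 73.2° gives EZ at 116° from the x-axis; with |EZ| = 17.3, Z = (2.48, 10.9). Then |FZ| = |Z − F| = 11.2.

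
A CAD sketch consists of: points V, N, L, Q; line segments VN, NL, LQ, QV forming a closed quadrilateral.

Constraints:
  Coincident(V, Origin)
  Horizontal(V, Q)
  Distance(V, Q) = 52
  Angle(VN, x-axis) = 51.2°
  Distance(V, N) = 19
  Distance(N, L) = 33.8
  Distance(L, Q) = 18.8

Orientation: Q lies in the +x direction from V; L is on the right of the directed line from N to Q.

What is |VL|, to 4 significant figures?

36.82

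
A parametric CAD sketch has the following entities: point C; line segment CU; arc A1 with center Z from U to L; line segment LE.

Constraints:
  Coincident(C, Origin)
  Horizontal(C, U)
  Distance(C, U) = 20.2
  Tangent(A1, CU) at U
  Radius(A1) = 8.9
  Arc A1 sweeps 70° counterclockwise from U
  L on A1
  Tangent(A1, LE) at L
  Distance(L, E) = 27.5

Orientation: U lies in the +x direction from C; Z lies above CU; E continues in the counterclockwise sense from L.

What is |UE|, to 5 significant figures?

36.338

C is at the origin; CU is horizontal with |CU| = 20.2 and U on the +x side, so U = (20.200, 0.0000). Since A1 is tangent to CU there, ZU ⟂ CU, so Z = U + (0, 8.9) = (20.200, 8.9000). On A1, U sits at bearing -90° from Z; a 70° counterclockwise sweep puts L at bearing -20°, so L = Z + 8.9·(cos -20°, sin -20°) = (28.563, 5.8560). A1 meets LE tangentially, so ZL is at right angles to LE, so LE runs along (−sin -20°, cos -20°); with |LE| = 27.5, E = (37.969, 31.698). Then |UE| = |E − U| = 36.338.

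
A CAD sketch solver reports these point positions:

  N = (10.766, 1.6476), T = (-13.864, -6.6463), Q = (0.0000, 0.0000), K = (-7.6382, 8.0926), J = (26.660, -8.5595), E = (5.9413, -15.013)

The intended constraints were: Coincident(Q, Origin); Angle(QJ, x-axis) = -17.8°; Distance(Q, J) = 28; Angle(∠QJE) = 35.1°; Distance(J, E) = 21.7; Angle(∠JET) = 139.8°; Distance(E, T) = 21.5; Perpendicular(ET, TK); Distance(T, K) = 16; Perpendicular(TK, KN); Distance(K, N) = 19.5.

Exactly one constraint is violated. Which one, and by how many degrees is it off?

Perpendicular(TK, KN) — off by 3.60°.

Q = (0.00, 0.00) ✓; QJ at -17.80° ✓; |QJ| = 28.00 ✓; ∠QJE = 35.10° ✓; |JE| = 21.70 ✓; ∠JET = 139.8° ✓; |ET| = 21.50 ✓; ∠(ET, TK) = 90.00° ✓; |TK| = 16.00 ✓; ∠(TK, KN) = 86.40° ✗; |KN| = 19.50 ✓.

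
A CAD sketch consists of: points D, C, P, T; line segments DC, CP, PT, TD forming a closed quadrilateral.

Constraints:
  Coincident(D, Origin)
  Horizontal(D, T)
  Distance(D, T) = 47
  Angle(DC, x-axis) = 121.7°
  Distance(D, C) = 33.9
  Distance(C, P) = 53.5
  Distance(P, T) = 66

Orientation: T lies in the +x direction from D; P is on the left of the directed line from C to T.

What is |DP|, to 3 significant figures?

66.5

D is at the origin; DT is horizontal with |DT| = 47.0 and T in +x, so T = (47.0, 0). DC runs at 121.7° with |DC| = 33.9, so C = (-17.8, 28.8). P is determined by |CP| = 53.5 and |PT| = 66.0 together: it lies at the intersection of circle(C, 53.5) and circle(T, 66.0). With |CT| = 70.9, the foot of the radical line on CT is 24.9 from C and the perpendicular offset is √(53.5² − 24.9²) = 47.3. Taking the left-of-CT solution: P = (24.2, 61.9).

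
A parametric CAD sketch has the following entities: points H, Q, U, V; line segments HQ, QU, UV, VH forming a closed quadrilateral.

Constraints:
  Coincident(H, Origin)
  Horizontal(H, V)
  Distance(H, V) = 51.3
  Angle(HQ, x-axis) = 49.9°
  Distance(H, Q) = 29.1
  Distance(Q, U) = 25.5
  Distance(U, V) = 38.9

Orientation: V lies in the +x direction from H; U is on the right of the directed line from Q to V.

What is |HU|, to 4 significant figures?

12.72

H is at the origin; H and V share the same y with |HV| = 51.3 and V in +x, so V = (51.3, 0). HQ runs at 49.9° with |HQ| = 29.1, so Q = (18.74, 22.26). U is determined by |QU| = 25.5 and |UV| = 38.9 together: it lies at the intersection of circle(Q, 25.5) and circle(V, 38.9). With |QV| = 39.44, the foot of the radical line on QV is 8.778 from Q and the perpendicular offset is √(25.5² − 8.778²) = 23.94. Taking the right-of-QV solution: U = (12.48, -2.459).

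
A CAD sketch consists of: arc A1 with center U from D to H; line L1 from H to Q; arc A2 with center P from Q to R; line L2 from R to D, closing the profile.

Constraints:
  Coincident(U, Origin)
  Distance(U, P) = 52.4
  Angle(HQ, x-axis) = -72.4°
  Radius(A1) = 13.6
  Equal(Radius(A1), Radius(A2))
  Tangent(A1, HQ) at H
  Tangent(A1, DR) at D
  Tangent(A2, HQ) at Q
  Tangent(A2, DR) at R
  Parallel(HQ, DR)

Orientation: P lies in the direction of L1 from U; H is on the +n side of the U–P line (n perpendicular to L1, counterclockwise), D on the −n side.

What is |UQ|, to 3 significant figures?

54.1

Tangency of A1 to both parallel lines with radius 13.6 puts H and D at U ± 13.6·n: H = (13.0, 4.11), D = (-13.0, -4.11). Equal radii place Q and R the same way about P: Q = P + 13.6·n = (28.8, -45.8), R = P − 13.6·n = (2.88, -54.1). Then |UQ| = |Q − U| = 54.1.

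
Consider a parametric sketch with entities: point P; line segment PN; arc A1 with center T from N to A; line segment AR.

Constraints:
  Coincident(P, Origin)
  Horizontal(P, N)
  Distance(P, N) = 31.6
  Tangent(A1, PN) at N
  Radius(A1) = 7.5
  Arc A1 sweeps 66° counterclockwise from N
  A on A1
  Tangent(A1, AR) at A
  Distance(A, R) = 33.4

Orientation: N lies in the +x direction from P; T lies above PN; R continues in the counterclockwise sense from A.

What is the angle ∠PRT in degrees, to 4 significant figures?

19.45°

P is at the origin; P and N share the same y with |PN| = 31.6 and N on the +x side, so N = (31.60, 0.000). The tangent condition forces TN to be normal to PN, so T = N + (0, 7.5) = (31.60, 7.500). On A1, N sits at bearing -90° from T; a 66° counterclockwise sweep puts A at bearing -24°, so A = T + 7.5·(cos -24°, sin -24°) = (38.45, 4.449). Tangency of A1 to AR means the radius TA is perpendicular to AR, so AR runs along (−sin -24°, cos -24°); with |AR| = 33.4, R = (52.04, 34.96). Then cos ∠PRT = RP·RT / (|RP||RT|), giving 19.45°.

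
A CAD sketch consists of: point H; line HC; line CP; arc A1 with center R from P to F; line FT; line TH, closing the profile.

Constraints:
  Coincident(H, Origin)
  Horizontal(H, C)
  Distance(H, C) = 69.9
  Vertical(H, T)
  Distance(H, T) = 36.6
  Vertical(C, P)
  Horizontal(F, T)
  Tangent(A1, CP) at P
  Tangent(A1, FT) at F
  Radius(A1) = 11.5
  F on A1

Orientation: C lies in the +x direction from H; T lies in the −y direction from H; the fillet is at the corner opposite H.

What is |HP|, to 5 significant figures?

74.270

The virtual corner opposite H is at (69.900, -36.600). A1 meets CP tangentially, so RP is at right angles to CP and the tangent condition forces RF to be normal to FT, with radius 11.5, so the center R sits 11.5 in from both sides at R = (58.400, -25.100). That places the tangent points at P = (69.900, -25.100) on CP and F = (58.400, -36.600) on FT. Then |HP| = |P − H| = 74.270.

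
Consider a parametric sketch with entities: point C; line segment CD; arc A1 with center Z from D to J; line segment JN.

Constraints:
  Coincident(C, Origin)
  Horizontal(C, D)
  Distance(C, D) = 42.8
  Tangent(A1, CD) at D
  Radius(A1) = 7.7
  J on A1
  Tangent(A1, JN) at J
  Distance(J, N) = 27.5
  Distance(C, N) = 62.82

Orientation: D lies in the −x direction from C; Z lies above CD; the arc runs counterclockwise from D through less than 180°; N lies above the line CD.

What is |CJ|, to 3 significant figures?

38.5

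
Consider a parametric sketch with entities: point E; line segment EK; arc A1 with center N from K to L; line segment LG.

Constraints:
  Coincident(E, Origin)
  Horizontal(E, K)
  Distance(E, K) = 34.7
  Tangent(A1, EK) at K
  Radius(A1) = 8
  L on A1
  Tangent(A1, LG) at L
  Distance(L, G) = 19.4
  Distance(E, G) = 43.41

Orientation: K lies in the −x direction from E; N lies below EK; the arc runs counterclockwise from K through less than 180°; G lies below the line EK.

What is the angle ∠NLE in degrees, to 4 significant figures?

12.80°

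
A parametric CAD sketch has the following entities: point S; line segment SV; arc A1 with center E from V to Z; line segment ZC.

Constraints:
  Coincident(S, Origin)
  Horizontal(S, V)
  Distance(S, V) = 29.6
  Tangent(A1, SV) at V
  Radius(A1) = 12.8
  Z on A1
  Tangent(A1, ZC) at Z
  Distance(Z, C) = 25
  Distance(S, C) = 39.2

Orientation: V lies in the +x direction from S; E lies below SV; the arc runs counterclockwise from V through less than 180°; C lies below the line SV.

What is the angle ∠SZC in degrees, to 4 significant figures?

118.9°

S is at the origin; SV is horizontal with |SV| = 29.6 and V on the +x side, so V = (29.60, 0.000). The tangent condition forces EV to be normal to SV, so E = V + (0, -12.8) = (29.60, -12.80). Since EZ ⟂ ZC (tangency), |EC| = √(12.8² + 25.0²) = 28.09 regardless of where Z sits on A1. So C lies on both circle(S, 39.2) and circle(E, 28.09); the below-SV intersection is C = (14.44, -36.44). Z is the foot of the tangent from C: Z = (16.86, -11.56).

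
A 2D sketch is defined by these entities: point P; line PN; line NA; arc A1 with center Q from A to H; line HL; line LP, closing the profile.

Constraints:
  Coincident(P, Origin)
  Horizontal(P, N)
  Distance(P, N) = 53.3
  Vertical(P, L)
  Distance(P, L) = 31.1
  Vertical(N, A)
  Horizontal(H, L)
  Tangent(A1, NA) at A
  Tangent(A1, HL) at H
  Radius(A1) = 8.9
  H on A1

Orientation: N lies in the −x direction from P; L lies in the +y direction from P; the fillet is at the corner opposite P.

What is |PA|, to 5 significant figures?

57.738

The virtual corner opposite P is at (-53.300, 31.100). The tangent condition forces QA to be normal to NA and tangency of A1 to HL means the radius QH is perpendicular to HL, with radius 8.9, so the center Q sits 8.9 in from both sides at Q = (-44.400, 22.200). That places the tangent points at A = (-53.300, 22.200) on NA and H = (-44.400, 31.100) on HL. Then |PA| = |A − P| = 57.738.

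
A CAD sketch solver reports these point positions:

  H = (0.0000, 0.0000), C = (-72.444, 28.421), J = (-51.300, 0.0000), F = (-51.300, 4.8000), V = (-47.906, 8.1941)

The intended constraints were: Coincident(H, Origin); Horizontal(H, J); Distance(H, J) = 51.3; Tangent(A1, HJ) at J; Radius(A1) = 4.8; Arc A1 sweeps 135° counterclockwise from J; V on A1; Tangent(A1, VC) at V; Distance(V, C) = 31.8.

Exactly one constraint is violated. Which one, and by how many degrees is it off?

Tangent(A1, VC) at V — off by 5.50°.

H = (0.00, 0.00) ✓; H.y = 0.00, J.y = 0.00 ✓; |HJ| = 51.30 ✓; ∠(FJ, JH) = 90.00° ✓; |FJ| = 4.800 ✓; bearing(F→V) − bearing(F→J) = 135.0° ✓; |FV| = 4.800 ✓; ∠(FV, VC) = 84.50° ✗; |VC| = 31.80 ✓.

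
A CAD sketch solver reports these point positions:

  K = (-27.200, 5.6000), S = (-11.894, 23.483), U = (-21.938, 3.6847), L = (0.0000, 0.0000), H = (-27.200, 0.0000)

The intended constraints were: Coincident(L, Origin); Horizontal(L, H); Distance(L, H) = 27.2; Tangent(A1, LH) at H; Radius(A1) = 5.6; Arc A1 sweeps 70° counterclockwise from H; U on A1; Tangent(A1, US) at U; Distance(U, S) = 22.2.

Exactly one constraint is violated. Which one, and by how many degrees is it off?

Tangent(A1, US) at U — off by 6.90°.

L = (0.00, 0.00) ✓; L.y = 0.00, H.y = 0.00 ✓; |LH| = 27.20 ✓; ∠(KH, HL) = 90.00° ✓; |KH| = 5.600 ✓; bearing(K→U) − bearing(K→H) = 70.00° ✓; |KU| = 5.600 ✓; ∠(KU, US) = 96.90° ✗; |US| = 22.20 ✓.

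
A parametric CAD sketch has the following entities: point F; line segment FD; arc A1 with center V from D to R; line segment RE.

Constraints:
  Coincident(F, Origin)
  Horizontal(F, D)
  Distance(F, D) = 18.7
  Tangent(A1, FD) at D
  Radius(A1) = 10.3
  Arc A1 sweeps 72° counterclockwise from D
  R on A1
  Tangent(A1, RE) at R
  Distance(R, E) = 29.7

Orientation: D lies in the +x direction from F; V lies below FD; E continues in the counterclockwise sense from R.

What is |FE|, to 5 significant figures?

35.365

F is at the origin; F and D share the same y with |FD| = 18.7 and D on the +x side, so D = (18.700, 0.0000). A1 meets FD tangentially, so VD is at right angles to FD, so V = D + (0, -10.3) = (18.700, -10.300). On A1, D sits at bearing 90° from V; a 72° counterclockwise sweep puts R at bearing 162°, so R = V + 10.3·(cos 162°, sin 162°) = (8.9041, -7.1171). Tangency of A1 to RE means the radius VR is perpendicular to RE, so RE runs along (−sin 162°, cos 162°); with |RE| = 29.7, E = (-0.27369, -35.364). Then |FE| = |E − F| = 35.365.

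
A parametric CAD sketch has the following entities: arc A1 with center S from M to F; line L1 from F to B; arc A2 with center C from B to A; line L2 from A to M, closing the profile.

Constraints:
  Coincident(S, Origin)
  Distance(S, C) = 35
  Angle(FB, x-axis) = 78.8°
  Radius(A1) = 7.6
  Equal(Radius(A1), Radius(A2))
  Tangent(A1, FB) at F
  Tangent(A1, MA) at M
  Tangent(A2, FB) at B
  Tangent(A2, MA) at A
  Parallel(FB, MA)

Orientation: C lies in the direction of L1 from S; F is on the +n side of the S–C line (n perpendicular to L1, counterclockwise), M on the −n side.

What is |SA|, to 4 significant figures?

35.82

The slot axis is L1's direction at 78.8°, so u = (cos 78.8°, sin 78.8°) = (0.1942, 0.9810) and n = (−sin 78.8°, cos 78.8°) = (-0.9810, 0.1942). S is at the origin and C lies 35.0 along u from S, so C = 35.0·u = (6.798, 34.33). Tangency of A1 to both parallel lines with radius 7.6 puts F and M at S ± 7.6·n: F = (-7.455, 1.476), M = (7.455, -1.476). Equal radii place B and A the same way about C: B = C + 7.6·n = (-0.6571, 35.81), A = C − 7.6·n = (14.25, 32.86). Then |SA| = |A − S| = 35.82.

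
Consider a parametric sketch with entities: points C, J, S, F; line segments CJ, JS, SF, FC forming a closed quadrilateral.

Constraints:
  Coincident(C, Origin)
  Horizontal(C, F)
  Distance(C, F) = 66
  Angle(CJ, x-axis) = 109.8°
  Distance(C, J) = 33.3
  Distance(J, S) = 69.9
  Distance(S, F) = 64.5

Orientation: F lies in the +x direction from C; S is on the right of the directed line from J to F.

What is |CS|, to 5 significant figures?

36.604

C is at the origin; C and F share the same y with |CF| = 66.0 and F in +x, so F = (66.0, 0). CJ runs at 109.8° with |CJ| = 33.3, so J = (-11.280, 31.331). S is determined by |JS| = 69.9 and |SF| = 64.5 together: it lies at the intersection of circle(J, 69.9) and circle(F, 64.5). With |JF| = 83.390, the foot of the radical line on JF is 46.046 from J and the perpendicular offset is √(69.9² − 46.046²) = 52.590. Taking the right-of-JF solution: S = (11.634, -34.706).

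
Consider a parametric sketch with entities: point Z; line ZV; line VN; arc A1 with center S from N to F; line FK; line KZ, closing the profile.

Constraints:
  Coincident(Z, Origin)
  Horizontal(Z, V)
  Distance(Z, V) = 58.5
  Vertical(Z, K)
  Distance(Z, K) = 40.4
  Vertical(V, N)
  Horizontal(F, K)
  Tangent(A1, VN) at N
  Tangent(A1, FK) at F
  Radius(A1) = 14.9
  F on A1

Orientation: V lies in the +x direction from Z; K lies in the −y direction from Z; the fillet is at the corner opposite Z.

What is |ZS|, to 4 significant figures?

50.51

Z is at the origin; ZV is horizontal with |ZV| = 58.5 and V on the +x side, so V = (58.50, 0.000). Z and K share the same x with |ZK| = 40.4 and K on the −y side, so K = (0.000, -40.40). The virtual corner opposite Z is at (58.50, -40.40). Tangency of A1 to VN means the radius SN is perpendicular to VN and the tangent condition forces SF to be normal to FK, with radius 14.9, so the center S sits 14.9 in from both sides at S = (43.60, -25.50). Then |ZS| = |S − Z| = 50.51.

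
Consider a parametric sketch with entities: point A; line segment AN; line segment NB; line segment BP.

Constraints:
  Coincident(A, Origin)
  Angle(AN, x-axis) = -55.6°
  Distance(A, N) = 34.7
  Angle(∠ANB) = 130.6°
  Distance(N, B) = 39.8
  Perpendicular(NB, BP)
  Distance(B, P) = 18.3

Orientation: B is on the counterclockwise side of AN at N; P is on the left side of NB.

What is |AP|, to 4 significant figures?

62.90

∠ANB = 130.6°, so NB runs at -55.6° + (180° − 130.6°) = -6.200° from the x-axis; with |NB| = 39.8, B = N + 39.8·(cos -6.200°, sin -6.200°) = (59.17, -32.93). NB ⟂ BP; with |BP| = 18.3 on the left of NB, P = B + 18.3·(0.1080, 0.9942) = (61.15, -14.74). Then |AP| = |P − A| = 62.90.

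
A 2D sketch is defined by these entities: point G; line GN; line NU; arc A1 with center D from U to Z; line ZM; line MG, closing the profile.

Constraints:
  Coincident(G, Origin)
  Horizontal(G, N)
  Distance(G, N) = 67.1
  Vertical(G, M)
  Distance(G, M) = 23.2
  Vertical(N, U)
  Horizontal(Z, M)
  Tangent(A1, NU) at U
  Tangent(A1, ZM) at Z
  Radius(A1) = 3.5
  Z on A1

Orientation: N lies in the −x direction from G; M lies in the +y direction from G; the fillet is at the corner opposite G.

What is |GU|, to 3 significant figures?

69.9

The virtual corner opposite G is at (-67.1, 23.2). Since A1 is tangent to NU there, DU ⟂ NU and the tangent condition forces DZ to be normal to ZM, with radius 3.5, so the center D sits 3.5 in from both sides at D = (-63.6, 19.7). That places the tangent points at U = (-67.1, 19.7) on NU and Z = (-63.6, 23.2) on ZM. Then |GU| = |U − G| = 69.9.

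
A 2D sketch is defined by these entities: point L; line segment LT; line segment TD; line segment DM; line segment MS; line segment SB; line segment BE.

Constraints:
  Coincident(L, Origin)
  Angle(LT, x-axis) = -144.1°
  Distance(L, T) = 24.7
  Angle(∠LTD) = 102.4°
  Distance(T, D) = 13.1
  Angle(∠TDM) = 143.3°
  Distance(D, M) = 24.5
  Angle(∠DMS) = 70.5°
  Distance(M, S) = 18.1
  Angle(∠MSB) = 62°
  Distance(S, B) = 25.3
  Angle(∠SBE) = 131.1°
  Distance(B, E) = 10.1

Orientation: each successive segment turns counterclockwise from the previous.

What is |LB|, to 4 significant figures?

31.98

∠DMS = 70.5° gives MS at 79.70° from the x-axis; with |MS| = 18.1, S = (9.712, -20.86). ∠MSB = 62.0° gives SB at -162.3° from the x-axis; with |SB| = 25.3, B = (-14.39, -28.56). Then |LB| = |B − L| = 31.98.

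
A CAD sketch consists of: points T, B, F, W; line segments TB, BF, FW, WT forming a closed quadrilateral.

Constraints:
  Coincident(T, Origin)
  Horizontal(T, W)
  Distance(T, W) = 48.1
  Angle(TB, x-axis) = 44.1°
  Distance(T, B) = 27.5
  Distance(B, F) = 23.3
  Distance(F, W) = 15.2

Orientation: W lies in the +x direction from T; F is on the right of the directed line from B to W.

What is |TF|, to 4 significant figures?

32.90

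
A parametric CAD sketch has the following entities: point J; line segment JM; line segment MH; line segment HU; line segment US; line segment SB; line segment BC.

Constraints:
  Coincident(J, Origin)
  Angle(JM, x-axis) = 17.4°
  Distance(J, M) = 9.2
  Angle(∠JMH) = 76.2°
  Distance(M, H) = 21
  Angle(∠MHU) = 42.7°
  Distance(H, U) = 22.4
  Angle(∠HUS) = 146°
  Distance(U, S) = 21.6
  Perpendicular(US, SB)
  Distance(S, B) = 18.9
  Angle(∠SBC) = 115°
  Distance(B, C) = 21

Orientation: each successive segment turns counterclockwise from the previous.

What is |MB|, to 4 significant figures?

19.67

∠HUS = 146.0° gives US at -67.50° from the x-axis; with |US| = 21.6, S = (1.701, -21.19). US is perpendicular to SB, so SB runs at 22.50°; with |SB| = 18.9, B = (19.16, -13.96). Then |MB| = |B − M| = 19.67.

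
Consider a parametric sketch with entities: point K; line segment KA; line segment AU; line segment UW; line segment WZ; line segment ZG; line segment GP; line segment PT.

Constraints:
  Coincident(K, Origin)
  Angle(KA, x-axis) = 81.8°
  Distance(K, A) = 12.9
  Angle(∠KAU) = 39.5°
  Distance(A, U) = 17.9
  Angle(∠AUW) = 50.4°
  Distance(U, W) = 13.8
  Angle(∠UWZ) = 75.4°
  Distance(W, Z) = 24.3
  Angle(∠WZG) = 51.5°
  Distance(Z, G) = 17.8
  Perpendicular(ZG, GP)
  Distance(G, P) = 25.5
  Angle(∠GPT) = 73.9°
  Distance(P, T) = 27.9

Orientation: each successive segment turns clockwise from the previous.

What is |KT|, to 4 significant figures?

24.90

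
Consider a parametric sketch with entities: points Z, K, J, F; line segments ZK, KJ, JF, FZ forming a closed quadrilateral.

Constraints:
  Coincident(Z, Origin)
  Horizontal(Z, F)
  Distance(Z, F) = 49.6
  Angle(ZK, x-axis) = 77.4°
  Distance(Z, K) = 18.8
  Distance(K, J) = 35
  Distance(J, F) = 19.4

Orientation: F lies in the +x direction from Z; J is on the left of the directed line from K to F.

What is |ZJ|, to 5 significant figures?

42.296

Checks: |KJ| = 35.00 ✓; |JF| = 19.40 ✓.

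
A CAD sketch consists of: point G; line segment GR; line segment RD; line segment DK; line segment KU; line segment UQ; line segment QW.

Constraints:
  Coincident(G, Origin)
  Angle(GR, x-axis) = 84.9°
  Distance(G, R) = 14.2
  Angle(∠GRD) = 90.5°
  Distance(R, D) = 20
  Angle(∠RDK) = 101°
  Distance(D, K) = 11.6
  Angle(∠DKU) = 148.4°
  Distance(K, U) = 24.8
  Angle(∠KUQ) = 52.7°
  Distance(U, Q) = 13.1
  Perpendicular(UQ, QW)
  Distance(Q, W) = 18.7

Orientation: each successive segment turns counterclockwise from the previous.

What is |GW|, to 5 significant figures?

22.500

G is at the origin; GR runs at 84.9° with length 14.2, so R = (1.2623, 14.144). ∠GRD = 90.5° gives RD at 174.40° from the x-axis; with |RD| = 20.0, D = (-18.642, 16.095). ∠RDK = 101.0° gives DK at -106.60° from the x-axis; with |DK| = 11.6, K = (-21.956, 4.9789). ∠DKU = 148.4° gives KU at -75.000° from the x-axis; with |KU| = 24.8, U = (-15.538, -18.976). ∠KUQ = 52.7° gives UQ at 52.300° from the x-axis; with |UQ| = 13.1, Q = (-7.5265, -8.6110). UQ is perpendicular to QW, so QW runs at 142.30°; with |QW| = 18.7, W = (-22.322, 2.8245). Then |GW| = |W − G| = 22.500.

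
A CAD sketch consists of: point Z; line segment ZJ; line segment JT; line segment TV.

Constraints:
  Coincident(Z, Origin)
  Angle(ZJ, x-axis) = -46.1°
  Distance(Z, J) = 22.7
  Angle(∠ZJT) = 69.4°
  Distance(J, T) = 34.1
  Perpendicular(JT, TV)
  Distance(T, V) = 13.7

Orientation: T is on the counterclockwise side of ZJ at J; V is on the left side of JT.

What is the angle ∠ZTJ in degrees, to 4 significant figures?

39.14°

Z is at the origin; ZJ runs at -46.1° with length 22.7, so J = 22.7·(cos -46.1°, sin -46.1°) = (15.74, -16.36). ∠ZJT = 69.4°, so JT runs at -46.1° + (180° − 69.4°) = 64.50° from the x-axis; with |JT| = 34.1, T = J + 34.1·(cos 64.50°, sin 64.50°) = (30.42, 14.42). Then cos ∠ZTJ = TZ·TJ / (|TZ||TJ|), giving 39.14°.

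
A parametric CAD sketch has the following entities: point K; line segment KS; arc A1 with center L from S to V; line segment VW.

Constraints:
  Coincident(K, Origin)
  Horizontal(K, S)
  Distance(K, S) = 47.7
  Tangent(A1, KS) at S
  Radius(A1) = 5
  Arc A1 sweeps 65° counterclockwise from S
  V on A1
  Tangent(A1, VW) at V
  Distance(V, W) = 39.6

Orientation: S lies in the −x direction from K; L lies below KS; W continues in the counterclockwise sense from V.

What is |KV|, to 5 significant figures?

52.311

K is at the origin; K and S share the same y with |KS| = 47.7 and S on the −x side, so S = (-47.700, 0.0000). The tangent condition forces LS to be normal to KS, so L = S + (0, -5) = (-47.700, -5.0000). On A1, S sits at bearing 90° from L; a 65° counterclockwise sweep puts V at bearing 155°, so V = L + 5.0·(cos 155°, sin 155°) = (-52.232, -2.8869). Then |KV| = |V − K| = 52.311.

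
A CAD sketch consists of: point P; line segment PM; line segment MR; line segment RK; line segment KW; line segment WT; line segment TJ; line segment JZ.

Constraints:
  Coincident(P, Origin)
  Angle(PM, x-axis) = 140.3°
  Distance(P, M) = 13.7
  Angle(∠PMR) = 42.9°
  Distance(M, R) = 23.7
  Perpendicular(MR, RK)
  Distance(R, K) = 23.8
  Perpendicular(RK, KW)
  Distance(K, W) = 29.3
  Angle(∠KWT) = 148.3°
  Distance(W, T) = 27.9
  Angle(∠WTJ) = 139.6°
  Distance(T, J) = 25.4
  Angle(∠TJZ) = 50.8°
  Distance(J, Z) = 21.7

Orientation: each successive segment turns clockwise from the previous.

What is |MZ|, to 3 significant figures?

18.4

P is at the origin; PM runs at 140.3° with length 13.7, so M = (-10.5, 8.75). ∠PMR = 42.9° gives MR at 3.20° from the x-axis; with |MR| = 23.7, R = (13.1, 10.1). MR is perpendicular to RK, so RK runs at -86.8°; with |RK| = 23.8, K = (14.5, -13.7). RK ⟂ KW, so KW runs at -177°; with |KW| = 29.3, W = (-14.8, -15.3). ∠KWT = 148.3° gives WT at 152° from the x-axis; with |WT| = 27.9, T = (-39.3, -2.01). ∠WTJ = 139.6° gives TJ at 111° from the x-axis; with |TJ| = 25.4, J = (-48.5, 21.7). ∠TJZ = 50.8° gives JZ at -18.1° from the x-axis; with |JZ| = 21.7, Z = (-27.8, 14.9). Then |MZ| = |Z − M| = 18.4.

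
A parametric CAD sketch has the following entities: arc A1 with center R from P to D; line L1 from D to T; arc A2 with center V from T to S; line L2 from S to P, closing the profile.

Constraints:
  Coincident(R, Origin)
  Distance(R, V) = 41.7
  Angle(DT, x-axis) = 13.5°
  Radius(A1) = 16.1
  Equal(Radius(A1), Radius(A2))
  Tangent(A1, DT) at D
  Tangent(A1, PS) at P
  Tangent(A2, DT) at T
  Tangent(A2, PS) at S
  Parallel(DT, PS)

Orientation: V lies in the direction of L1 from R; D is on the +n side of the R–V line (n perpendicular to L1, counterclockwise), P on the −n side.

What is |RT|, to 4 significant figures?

44.70

The slot axis is L1's direction at 13.5°, so u = (cos 13.5°, sin 13.5°) = (0.9724, 0.2334) and n = (−sin 13.5°, cos 13.5°) = (-0.2334, 0.9724). R is at the origin and V lies 41.7 along u from R, so V = 41.7·u = (40.55, 9.735). Tangency of A1 to both parallel lines with radius 16.1 puts D and P at R ± 16.1·n: D = (-3.758, 15.66), P = (3.758, -15.66). Equal radii place T and S the same way about V: T = V + 16.1·n = (36.79, 25.39), S = V − 16.1·n = (44.31, -5.920). Then |RT| = |T − R| = 44.70.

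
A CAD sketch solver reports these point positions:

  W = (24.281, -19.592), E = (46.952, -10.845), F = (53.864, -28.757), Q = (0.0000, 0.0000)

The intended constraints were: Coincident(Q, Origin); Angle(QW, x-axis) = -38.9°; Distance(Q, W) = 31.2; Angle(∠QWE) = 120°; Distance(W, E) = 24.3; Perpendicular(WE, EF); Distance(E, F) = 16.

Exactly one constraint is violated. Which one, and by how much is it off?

Distance(E, F) = 16 — off by 3.20.

Q = (0.00, 0.00) ✓; QW at -38.90° ✓; |QW| = 31.20 ✓; ∠QWE = 120.0° ✓; |WE| = 24.30 ✓; ∠(WE, EF) = 90.00° ✓; |EF| = 19.20 ✗.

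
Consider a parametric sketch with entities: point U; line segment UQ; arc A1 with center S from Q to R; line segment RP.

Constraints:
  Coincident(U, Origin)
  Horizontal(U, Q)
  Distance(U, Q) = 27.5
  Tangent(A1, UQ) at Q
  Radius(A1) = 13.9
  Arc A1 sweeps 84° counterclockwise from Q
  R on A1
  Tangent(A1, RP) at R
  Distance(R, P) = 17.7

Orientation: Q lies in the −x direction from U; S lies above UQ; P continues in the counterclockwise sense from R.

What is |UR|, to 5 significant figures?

18.492

U is at the origin; U and Q share the same y with |UQ| = 27.5 and Q on the −x side, so Q = (-27.500, 0.0000). A1 meets UQ tangentially, so SQ is at right angles to UQ, so S = Q + (0, 13.9) = (-27.500, 13.900). On A1, Q sits at bearing -90° from S; an 84° counterclockwise sweep puts R at bearing -6°, so R = S + 13.9·(cos -6°, sin -6°) = (-13.676, 12.447). Then |UR| = |R − U| = 18.492.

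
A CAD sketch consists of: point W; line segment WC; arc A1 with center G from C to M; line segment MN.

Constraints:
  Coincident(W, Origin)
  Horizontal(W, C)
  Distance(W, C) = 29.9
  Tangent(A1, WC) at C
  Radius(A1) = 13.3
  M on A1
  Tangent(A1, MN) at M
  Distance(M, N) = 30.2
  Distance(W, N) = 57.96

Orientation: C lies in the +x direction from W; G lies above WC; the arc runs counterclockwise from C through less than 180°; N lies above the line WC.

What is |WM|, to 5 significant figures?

45.882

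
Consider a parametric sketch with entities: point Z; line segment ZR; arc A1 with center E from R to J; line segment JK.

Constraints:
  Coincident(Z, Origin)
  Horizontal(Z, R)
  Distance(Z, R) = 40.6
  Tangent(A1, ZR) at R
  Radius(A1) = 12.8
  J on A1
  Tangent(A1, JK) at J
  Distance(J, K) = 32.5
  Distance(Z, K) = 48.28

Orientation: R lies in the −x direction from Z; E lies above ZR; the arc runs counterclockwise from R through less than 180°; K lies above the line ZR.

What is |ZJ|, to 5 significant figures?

29.941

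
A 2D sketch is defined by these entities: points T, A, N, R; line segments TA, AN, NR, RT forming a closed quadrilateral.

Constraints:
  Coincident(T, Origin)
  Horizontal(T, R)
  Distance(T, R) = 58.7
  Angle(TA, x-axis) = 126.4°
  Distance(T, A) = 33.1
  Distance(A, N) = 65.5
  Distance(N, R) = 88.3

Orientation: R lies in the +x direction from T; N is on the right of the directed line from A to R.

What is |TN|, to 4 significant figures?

43.97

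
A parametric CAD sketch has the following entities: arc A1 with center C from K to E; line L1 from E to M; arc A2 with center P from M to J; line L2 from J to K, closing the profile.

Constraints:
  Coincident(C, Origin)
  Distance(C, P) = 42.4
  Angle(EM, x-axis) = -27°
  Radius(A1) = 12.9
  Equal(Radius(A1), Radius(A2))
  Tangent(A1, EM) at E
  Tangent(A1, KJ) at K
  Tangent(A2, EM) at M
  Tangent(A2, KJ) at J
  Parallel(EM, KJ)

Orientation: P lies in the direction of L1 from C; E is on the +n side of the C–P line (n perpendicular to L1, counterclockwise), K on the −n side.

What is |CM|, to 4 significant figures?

44.32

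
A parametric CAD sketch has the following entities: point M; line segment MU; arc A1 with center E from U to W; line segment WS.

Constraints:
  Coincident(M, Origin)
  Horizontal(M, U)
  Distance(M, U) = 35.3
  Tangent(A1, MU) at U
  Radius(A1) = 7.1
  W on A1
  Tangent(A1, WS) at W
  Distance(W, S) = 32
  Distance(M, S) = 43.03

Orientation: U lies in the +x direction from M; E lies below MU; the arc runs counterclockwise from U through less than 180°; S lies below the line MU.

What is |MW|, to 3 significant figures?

28.9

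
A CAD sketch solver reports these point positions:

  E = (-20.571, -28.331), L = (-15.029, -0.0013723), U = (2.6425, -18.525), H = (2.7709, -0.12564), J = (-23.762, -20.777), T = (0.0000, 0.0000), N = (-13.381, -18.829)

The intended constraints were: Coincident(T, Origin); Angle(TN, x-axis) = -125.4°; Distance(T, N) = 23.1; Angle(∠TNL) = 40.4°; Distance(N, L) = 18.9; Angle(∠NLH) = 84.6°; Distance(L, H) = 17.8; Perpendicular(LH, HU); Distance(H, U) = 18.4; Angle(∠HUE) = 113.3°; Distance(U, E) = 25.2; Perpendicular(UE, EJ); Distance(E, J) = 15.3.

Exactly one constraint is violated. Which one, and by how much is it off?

Distance(E, J) = 15.3 — off by 7.10.

T = (0.00, 0.00) ✓; TN at -125.4° ✓; |TN| = 23.10 ✓; ∠TNL = 40.40° ✓; |NL| = 18.90 ✓; ∠NLH = 84.60° ✓; |LH| = 17.80 ✓; ∠(LH, HU) = 90.00° ✓; |HU| = 18.40 ✓; ∠HUE = 113.3° ✓; |UE| = 25.20 ✓; ∠(UE, EJ) = 90.00° ✓; |EJ| = 8.200 ✗.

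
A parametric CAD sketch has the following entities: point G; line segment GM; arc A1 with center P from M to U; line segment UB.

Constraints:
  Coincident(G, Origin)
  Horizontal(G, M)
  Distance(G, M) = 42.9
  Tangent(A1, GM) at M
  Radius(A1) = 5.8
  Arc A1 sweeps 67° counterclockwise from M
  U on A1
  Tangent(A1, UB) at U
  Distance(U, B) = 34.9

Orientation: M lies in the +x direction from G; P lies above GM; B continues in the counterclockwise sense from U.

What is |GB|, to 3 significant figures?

71.4

G is at the origin; GM is horizontal with |GM| = 42.9 and M on the +x side, so M = (42.9, 0.00). Since A1 is tangent to GM there, PM ⟂ GM, so P = M + (0, 5.8) = (42.9, 5.80). On A1, M sits at bearing -90° from P; a 67° counterclockwise sweep puts U at bearing -23°, so U = P + 5.8·(cos -23°, sin -23°) = (48.2, 3.53). Since A1 is tangent to UB there, PU ⟂ UB, so UB runs along (−sin -23°, cos -23°); with |UB| = 34.9, B = (61.9, 35.7). Then |GB| = |B − G| = 71.4.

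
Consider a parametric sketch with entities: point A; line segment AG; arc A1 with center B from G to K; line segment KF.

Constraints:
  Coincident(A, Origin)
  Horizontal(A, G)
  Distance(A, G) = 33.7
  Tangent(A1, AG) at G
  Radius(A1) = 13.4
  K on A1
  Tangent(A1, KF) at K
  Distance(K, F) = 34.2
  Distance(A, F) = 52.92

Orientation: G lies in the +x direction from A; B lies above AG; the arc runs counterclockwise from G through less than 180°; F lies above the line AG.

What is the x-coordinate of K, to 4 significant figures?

43.94

A is at the origin; A and G share the same y with |AG| = 33.7 and G on the +x side, so G = (33.70, 0.000). Since A1 is tangent to AG there, BG ⟂ AG, so B = G + (0, 13.4) = (33.70, 13.40). Since BK ⟂ KF (tangency), |BF| = √(13.4² + 34.2²) = 36.73 regardless of where K sits on A1. So F lies on both circle(A, 52.92) and circle(B, 36.73); the above-AG intersection is F = (21.89, 48.18). K is the foot of the tangent from F: K = (43.94, 22.04).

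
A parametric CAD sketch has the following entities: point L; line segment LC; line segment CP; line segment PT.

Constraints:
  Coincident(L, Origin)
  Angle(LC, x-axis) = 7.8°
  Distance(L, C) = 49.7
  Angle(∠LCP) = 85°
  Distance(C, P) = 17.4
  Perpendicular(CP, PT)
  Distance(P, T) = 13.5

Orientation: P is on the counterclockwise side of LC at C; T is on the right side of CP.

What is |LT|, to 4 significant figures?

64.35

∠LCP = 85.0°, so CP runs at 7.8° + (180° − 85.0°) = 102.8° from the x-axis; with |CP| = 17.4, P = C + 17.4·(cos 102.8°, sin 102.8°) = (45.39, 23.71). CP ⟂ PT; with |PT| = 13.5 on the right of CP, T = P + 13.5·(0.9751, 0.2215) = (58.55, 26.70). Then |LT| = |T − L| = 64.35.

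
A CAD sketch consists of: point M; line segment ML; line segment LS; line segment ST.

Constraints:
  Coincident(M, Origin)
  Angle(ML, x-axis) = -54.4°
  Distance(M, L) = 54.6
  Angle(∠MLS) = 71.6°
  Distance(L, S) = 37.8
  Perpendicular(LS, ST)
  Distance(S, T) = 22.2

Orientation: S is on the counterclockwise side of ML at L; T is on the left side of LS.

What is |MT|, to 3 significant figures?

36.1

M is at the origin; ML runs at -54.4° with length 54.6, so L = 54.6·(cos -54.4°, sin -54.4°) = (31.8, -44.4). ∠MLS = 71.6°, so LS runs at -54.4° + (180° − 71.6°) = 54.0° from the x-axis; with |LS| = 37.8, S = L + 37.8·(cos 54.0°, sin 54.0°) = (54.0, -13.8). LS is perpendicular to ST; with |ST| = 22.2 on the left of LS, T = S + 22.2·(-0.809, 0.588) = (36.0, -0.766). Then |MT| = |T − M| = 36.1.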